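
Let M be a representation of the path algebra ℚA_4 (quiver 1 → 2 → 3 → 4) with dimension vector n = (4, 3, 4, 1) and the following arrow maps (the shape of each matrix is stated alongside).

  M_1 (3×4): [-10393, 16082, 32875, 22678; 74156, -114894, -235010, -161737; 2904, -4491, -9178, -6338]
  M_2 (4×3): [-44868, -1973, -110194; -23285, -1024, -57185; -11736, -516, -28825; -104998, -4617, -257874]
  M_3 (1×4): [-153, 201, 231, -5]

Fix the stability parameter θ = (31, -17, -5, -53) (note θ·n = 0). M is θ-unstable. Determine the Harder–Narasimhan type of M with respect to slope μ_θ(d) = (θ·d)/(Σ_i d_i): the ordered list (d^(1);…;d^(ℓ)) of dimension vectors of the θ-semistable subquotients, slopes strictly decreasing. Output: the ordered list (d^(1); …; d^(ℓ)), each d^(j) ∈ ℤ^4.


Barcode: M ≅ I[1,1], I[1,3]^2, I[1,4], I[3,3]. HN layers by μ_θ (4 steps, strictly decreasing):
  μ^(1)=31; μ^(2)=3; μ^(3)=-5; μ^(4)=-11

((1, 0, 0, 0); (2, 2, 2, 0); (0, 0, 1, 0); (1, 1, 1, 1))


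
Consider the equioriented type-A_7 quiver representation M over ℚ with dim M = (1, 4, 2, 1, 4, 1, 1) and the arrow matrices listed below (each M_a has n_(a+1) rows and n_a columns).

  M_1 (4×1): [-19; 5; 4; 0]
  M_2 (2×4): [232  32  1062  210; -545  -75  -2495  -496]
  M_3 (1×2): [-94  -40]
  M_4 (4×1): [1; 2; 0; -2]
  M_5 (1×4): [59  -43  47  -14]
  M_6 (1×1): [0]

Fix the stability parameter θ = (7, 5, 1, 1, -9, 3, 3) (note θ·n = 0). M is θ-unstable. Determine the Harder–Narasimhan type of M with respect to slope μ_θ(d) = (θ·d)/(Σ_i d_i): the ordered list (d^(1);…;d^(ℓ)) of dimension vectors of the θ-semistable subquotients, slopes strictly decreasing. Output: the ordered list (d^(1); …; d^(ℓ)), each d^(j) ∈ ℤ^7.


Via rank(M_{q-1}∘⋯∘M_p): M ≅ I[1,2], I[2,2], I[2,3], I[2,6], I[5,5]^3, I[7,7].
μ_θ-semistable layers: μ^(1)=6; μ^(2)=5; μ^(3)=3; μ^(4)=-1/2; μ^(5)=-9

((1, 1, 0, 0, 0, 0, 0); (0, 1, 0, 0, 0, 0, 0); (0, 1, 1, 0, 0, 1, 1); (0, 1, 1, 1, 1, 0, 0); (0, 0, 0, 0, 3, 0, 0))


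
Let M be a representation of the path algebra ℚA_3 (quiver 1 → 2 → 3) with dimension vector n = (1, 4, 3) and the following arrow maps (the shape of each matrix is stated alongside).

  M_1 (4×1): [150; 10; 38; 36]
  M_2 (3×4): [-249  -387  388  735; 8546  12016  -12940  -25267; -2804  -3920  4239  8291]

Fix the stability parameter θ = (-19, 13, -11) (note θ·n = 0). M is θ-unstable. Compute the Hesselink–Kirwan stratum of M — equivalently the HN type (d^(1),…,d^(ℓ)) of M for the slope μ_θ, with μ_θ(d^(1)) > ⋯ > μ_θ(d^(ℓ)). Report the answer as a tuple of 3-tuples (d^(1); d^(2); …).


Via rank(M_{q-1}∘⋯∘M_p): M ≅ I[1,3], I[2,2], I[2,3]^2.
μ_θ-semistable layers: μ^(1)=13; μ^(2)=1; μ^(3)=-19

((0, 1, 0); (0, 3, 3); (1, 0, 0))


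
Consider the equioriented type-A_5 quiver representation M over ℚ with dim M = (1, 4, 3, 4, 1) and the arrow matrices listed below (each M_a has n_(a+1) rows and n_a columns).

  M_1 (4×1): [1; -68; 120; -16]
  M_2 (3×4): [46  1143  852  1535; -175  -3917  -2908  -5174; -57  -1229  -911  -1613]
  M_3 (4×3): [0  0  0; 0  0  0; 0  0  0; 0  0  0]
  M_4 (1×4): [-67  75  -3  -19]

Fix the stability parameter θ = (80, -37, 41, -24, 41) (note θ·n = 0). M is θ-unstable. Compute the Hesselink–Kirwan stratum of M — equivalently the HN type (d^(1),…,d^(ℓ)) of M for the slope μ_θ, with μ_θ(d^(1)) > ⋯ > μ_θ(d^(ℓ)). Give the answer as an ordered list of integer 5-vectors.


Interval decomposition of M: I[1,3], I[2,2], I[2,3]^2, I[4,4]^3, I[4,5].
HN type (ℓ=4): μ^(1)=41; μ^(2)=43/2; μ^(3)=-24; μ^(4)=-37

((0, 0, 3, 0, 1); (1, 1, 0, 0, 0); (0, 0, 0, 4, 0); (0, 3, 0, 0, 0))


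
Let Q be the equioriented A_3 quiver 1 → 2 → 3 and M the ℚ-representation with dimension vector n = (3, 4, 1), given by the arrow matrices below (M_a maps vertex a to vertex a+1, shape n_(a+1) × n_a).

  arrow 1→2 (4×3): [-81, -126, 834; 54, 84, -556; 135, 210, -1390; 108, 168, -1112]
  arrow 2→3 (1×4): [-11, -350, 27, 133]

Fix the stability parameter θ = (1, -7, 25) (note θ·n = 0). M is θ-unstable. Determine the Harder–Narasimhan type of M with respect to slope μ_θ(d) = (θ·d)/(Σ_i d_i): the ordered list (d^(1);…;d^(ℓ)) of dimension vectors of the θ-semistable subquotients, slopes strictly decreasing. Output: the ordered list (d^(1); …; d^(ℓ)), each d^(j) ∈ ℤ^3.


Interval decomposition of M: I[1,1]^2, I[1,2], I[2,2]^2, I[2,3].
HN type (ℓ=4): μ^(1)=25; μ^(2)=1; μ^(3)=-3; μ^(4)=-7

((0, 0, 1); (2, 0, 0); (1, 1, 0); (0, 3, 0))


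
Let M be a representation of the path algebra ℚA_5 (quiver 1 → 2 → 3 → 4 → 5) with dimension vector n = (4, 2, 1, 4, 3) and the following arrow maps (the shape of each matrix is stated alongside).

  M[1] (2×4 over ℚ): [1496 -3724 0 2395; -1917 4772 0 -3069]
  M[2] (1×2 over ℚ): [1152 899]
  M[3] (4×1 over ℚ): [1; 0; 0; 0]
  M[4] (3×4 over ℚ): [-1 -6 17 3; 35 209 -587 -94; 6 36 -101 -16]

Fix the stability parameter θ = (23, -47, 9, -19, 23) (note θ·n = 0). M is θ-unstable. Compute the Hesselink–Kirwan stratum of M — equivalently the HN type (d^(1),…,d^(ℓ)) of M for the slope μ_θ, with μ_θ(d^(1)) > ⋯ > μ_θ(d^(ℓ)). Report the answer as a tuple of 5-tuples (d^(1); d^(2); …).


Via rank(M_{q-1}∘⋯∘M_p): M ≅ I[1,1]^2, I[1,2], I[1,5], I[4,4], I[4,5]^2.
μ_θ-semistable layers: μ^(1)=23; μ^(2)=-5; μ^(3)=-12; μ^(4)=-19

((2, 0, 0, 0, 3); (0, 0, 1, 1, 0); (2, 2, 0, 0, 0); (0, 0, 0, 3, 0))


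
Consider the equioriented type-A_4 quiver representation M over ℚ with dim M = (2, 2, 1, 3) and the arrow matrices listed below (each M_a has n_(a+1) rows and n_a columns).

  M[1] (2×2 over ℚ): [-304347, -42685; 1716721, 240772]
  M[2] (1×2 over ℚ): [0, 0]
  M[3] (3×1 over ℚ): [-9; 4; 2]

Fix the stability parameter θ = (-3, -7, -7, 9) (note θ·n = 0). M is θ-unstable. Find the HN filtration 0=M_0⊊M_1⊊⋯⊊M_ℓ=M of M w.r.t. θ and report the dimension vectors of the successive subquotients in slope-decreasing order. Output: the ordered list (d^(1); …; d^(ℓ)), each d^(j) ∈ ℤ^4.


Barcode: M ≅ I[1,2]^2, I[3,4], I[4,4]^2. HN layers by μ_θ (3 steps, strictly decreasing):
  μ^(1)=9; μ^(2)=-5; μ^(3)=-7

((0, 0, 0, 3); (2, 2, 0, 0); (0, 0, 1, 0))


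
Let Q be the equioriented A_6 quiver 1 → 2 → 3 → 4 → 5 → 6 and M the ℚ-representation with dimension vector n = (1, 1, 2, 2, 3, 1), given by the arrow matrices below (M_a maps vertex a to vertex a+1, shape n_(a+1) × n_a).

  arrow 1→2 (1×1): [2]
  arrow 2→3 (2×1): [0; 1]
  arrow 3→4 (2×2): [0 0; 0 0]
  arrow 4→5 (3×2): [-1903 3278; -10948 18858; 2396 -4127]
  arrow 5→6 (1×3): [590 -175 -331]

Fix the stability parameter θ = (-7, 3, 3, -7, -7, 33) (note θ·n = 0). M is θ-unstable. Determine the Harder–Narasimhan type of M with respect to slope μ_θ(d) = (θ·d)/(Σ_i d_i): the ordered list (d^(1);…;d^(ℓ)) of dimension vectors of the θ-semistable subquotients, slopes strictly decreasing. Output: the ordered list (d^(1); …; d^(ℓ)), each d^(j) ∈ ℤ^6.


Via rank(M_{q-1}∘⋯∘M_p): M ≅ I[1,3], I[3,3], I[4,5], I[4,6], I[5,5].
μ_θ-semistable layers: μ^(1)=33; μ^(2)=3; μ^(3)=-7

((0, 0, 0, 0, 0, 1); (0, 1, 2, 0, 0, 0); (1, 0, 0, 2, 3, 0))


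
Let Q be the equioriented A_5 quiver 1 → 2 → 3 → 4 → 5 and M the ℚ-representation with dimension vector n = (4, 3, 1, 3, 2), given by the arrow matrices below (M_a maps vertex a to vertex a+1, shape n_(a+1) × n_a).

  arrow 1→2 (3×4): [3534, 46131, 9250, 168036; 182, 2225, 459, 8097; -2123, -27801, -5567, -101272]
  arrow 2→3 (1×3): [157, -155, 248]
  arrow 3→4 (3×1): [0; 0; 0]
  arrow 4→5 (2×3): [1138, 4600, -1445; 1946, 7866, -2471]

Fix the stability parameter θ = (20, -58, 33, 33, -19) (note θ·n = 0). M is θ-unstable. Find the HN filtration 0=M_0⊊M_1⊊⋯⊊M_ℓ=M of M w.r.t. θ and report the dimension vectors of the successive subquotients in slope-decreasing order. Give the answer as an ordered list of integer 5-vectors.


Interval decomposition of M: I[1,1], I[1,2]^2, I[1,3], I[4,4], I[4,5]^2.
HN type (ℓ=4): μ^(1)=33; μ^(2)=20; μ^(3)=7; μ^(4)=-19

((0, 0, 1, 1, 0); (1, 0, 0, 0, 0); (0, 0, 0, 2, 2); (3, 3, 0, 0, 0))


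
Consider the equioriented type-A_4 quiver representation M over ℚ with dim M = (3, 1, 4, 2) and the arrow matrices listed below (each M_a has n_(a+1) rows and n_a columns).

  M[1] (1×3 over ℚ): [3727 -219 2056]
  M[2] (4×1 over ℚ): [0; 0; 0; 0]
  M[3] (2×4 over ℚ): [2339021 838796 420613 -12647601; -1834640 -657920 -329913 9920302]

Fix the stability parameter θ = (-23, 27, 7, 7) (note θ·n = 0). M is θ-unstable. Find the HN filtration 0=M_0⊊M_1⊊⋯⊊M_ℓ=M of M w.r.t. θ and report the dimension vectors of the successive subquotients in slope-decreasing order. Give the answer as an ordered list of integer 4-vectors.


Via rank(M_{q-1}∘⋯∘M_p): M ≅ I[1,1]^2, I[1,2], I[3,3]^2, I[3,4]^2.
μ_θ-semistable layers: μ^(1)=27; μ^(2)=7; μ^(3)=-23

((0, 1, 0, 0); (0, 0, 4, 2); (3, 0, 0, 0))


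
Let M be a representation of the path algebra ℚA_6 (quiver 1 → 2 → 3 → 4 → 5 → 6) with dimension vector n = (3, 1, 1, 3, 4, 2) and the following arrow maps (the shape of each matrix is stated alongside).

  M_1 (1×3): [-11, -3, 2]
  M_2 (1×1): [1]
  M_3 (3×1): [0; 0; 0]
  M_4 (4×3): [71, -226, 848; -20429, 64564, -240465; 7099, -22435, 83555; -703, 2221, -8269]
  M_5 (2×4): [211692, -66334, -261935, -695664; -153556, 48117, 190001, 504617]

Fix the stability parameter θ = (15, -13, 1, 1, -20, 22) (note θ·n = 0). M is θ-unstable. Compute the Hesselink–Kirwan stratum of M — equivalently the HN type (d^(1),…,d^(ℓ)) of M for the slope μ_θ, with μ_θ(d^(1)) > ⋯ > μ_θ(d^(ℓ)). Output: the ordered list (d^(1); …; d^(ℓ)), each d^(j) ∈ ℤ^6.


Barcode: M ≅ I[1,1]^2, I[1,3], I[4,5], I[4,6]^2, I[5,5]. HN layers by μ_θ (5 steps, strictly decreasing):
  μ^(1)=22; μ^(2)=15; μ^(3)=1; μ^(4)=-19/2; μ^(5)=-20

((0, 0, 0, 0, 0, 2); (2, 0, 0, 0, 0, 0); (1, 1, 1, 0, 0, 0); (0, 0, 0, 3, 3, 0); (0, 0, 0, 0, 1, 0))


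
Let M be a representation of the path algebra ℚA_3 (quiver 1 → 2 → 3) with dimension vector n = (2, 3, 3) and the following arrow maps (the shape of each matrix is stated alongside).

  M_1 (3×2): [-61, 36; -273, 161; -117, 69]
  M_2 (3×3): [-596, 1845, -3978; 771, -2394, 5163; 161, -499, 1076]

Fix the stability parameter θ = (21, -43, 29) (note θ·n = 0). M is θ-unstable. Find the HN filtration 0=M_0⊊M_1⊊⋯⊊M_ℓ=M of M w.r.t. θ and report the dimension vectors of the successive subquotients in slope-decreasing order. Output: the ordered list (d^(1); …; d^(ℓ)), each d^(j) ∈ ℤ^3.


Interval decomposition of M: I[1,3]^2, I[2,3].
HN type (ℓ=3): μ^(1)=29; μ^(2)=-11; μ^(3)=-43

((0, 0, 3); (2, 2, 0); (0, 1, 0))


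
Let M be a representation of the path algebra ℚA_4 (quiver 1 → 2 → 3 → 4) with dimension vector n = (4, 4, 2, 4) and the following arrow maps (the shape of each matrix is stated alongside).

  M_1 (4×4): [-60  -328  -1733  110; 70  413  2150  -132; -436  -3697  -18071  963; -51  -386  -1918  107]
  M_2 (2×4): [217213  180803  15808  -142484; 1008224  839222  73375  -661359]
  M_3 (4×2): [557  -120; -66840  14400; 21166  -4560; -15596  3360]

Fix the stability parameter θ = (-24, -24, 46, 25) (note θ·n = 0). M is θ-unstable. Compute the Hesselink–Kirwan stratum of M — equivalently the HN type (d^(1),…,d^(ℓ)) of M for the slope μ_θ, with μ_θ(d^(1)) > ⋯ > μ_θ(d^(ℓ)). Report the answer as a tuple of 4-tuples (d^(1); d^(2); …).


Interval decomposition of M: I[1,2]^2, I[1,3], I[1,4], I[4,4]^3.
HN type (ℓ=4): μ^(1)=46; μ^(2)=71/2; μ^(3)=25; μ^(4)=-24

((0, 0, 1, 0); (0, 0, 1, 1); (0, 0, 0, 3); (4, 4, 0, 0))


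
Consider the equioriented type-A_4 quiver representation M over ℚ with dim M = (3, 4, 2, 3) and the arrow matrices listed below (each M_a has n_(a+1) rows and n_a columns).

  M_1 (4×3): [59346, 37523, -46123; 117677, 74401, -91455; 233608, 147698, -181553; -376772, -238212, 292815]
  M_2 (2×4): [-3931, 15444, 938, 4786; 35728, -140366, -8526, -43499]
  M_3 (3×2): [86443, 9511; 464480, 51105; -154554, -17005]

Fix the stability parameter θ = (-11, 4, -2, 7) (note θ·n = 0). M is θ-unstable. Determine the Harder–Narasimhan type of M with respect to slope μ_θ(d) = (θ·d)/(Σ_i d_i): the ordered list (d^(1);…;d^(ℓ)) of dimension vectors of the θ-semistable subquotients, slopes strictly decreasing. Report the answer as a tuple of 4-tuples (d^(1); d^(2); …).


Via rank(M_{q-1}∘⋯∘M_p): M ≅ I[1,2], I[1,4]^2, I[2,2], I[4,4].
μ_θ-semistable layers: μ^(1)=7; μ^(2)=4; μ^(3)=1; μ^(4)=-11

((0, 0, 0, 3); (0, 2, 0, 0); (0, 2, 2, 0); (3, 0, 0, 0))


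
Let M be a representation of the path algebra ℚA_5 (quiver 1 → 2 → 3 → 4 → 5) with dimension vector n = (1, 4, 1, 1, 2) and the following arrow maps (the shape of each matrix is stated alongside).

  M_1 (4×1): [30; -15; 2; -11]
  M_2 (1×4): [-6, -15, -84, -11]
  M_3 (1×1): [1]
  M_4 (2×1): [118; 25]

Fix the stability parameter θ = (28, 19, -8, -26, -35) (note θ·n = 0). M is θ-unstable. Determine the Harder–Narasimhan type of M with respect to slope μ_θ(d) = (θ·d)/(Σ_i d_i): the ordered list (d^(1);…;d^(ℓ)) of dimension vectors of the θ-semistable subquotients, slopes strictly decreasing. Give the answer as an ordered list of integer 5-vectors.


Barcode: M ≅ I[1,5], I[2,2]^3, I[5,5]. HN layers by μ_θ (3 steps, strictly decreasing):
  μ^(1)=19; μ^(2)=-22/5; μ^(3)=-35

((0, 3, 0, 0, 0); (1, 1, 1, 1, 1); (0, 0, 0, 0, 1))


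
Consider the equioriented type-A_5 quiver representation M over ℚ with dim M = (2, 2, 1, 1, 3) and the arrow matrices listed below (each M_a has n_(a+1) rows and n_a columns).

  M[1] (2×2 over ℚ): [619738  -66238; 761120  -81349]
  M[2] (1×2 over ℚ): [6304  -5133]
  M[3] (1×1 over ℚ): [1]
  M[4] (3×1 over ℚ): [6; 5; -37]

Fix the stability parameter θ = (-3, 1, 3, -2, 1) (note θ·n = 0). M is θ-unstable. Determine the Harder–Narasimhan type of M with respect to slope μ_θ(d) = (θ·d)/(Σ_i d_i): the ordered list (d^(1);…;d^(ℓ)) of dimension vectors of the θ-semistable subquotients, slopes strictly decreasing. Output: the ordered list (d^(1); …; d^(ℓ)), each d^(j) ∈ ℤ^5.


Barcode: M ≅ I[1,2], I[1,5], I[5,5]^2. HN layers by μ_θ (3 steps, strictly decreasing):
  μ^(1)=1; μ^(2)=2/3; μ^(3)=-3

((0, 1, 0, 0, 3); (0, 1, 1, 1, 0); (2, 0, 0, 0, 0))


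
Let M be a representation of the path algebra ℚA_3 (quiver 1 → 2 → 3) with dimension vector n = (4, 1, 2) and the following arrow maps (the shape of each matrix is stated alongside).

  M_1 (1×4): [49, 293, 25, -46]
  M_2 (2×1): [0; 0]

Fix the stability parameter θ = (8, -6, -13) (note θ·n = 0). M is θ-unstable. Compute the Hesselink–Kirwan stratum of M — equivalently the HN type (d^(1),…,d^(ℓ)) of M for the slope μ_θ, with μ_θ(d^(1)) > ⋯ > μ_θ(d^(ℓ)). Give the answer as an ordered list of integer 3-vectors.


Interval decomposition of M: I[1,1]^3, I[1,2], I[3,3]^2.
HN type (ℓ=3): μ^(1)=8; μ^(2)=1; μ^(3)=-13

((3, 0, 0); (1, 1, 0); (0, 0, 2))


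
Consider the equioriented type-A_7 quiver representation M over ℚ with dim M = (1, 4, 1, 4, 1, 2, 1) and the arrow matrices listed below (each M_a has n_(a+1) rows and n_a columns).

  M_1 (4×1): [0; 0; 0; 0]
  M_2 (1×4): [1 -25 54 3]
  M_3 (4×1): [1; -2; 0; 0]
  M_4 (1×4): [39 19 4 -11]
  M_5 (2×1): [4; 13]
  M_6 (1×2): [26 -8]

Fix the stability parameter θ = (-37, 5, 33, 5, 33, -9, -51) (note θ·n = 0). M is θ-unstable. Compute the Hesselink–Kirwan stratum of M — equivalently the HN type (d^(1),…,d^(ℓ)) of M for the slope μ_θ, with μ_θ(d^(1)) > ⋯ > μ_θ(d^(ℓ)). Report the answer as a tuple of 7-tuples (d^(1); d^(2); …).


Interval decomposition of M: I[1,1], I[2,2]^3, I[2,6], I[4,4]^3, I[6,7].
HN type (ℓ=4): μ^(1)=31/2; μ^(2)=5; μ^(3)=-30; μ^(4)=-37

((0, 0, 1, 1, 1, 1, 0); (0, 4, 0, 3, 0, 0, 0); (0, 0, 0, 0, 0, 1, 1); (1, 0, 0, 0, 0, 0, 0))


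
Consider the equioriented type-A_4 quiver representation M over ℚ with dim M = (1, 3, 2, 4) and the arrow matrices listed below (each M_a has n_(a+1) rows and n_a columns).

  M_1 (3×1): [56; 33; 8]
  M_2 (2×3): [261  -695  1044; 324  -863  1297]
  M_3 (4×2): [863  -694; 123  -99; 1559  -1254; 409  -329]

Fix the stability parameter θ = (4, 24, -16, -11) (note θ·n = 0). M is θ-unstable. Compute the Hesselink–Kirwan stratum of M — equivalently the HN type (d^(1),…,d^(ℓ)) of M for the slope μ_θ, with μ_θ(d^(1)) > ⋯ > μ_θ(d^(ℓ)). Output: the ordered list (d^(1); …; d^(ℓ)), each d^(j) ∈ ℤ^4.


Via rank(M_{q-1}∘⋯∘M_p): M ≅ I[1,4], I[2,2], I[2,4], I[4,4]^2.
μ_θ-semistable layers: μ^(1)=24; μ^(2)=1/4; μ^(3)=-1; μ^(4)=-11

((0, 1, 0, 0); (1, 1, 1, 1); (0, 1, 1, 1); (0, 0, 0, 2))


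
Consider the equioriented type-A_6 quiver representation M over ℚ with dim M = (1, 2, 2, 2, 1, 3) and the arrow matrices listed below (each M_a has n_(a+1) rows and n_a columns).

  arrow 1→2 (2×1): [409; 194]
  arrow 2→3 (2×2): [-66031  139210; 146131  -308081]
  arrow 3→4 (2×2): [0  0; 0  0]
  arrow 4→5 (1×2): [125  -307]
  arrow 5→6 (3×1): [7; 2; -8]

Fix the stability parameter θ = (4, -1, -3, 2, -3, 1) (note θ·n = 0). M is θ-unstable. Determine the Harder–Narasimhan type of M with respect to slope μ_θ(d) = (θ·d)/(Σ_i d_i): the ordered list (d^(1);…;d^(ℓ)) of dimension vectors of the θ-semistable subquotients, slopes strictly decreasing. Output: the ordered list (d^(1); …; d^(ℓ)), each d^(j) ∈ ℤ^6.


Barcode: M ≅ I[1,3], I[2,3], I[4,4], I[4,6], I[6,6]^2. HN layers by μ_θ (5 steps, strictly decreasing):
  μ^(1)=2; μ^(2)=1; μ^(3)=0; μ^(4)=-1/2; μ^(5)=-2

((0, 0, 0, 1, 0, 0); (0, 0, 0, 0, 0, 3); (1, 1, 1, 0, 0, 0); (0, 0, 0, 1, 1, 0); (0, 1, 1, 0, 0, 0))


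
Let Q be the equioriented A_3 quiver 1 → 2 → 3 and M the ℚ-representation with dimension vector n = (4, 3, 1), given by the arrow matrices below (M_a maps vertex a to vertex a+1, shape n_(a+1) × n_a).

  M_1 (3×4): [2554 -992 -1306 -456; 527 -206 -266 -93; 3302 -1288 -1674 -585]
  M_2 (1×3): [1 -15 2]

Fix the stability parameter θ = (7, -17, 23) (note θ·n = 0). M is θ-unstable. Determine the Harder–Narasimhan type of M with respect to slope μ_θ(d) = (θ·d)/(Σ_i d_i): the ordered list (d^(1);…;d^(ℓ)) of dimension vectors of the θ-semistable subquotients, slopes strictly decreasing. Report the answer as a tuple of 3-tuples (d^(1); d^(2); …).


Barcode: M ≅ I[1,1], I[1,2]^2, I[1,3]. HN layers by μ_θ (3 steps, strictly decreasing):
  μ^(1)=23; μ^(2)=7; μ^(3)=-5

((0, 0, 1); (1, 0, 0); (3, 3, 0))


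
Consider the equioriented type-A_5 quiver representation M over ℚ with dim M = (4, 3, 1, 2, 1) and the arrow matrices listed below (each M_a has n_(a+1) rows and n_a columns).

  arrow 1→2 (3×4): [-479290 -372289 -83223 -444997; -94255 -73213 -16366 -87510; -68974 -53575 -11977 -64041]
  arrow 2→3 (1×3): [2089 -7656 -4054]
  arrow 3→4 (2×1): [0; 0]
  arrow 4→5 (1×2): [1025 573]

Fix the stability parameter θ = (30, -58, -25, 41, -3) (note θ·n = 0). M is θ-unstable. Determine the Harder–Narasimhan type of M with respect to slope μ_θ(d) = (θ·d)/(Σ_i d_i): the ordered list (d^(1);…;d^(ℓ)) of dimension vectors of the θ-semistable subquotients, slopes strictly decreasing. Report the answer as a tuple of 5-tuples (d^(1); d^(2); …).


Interval decomposition of M: I[1,1], I[1,2]^2, I[1,3], I[4,4], I[4,5].
HN type (ℓ=5): μ^(1)=41; μ^(2)=30; μ^(3)=19; μ^(4)=-14; μ^(5)=-53/3

((0, 0, 0, 1, 0); (1, 0, 0, 0, 0); (0, 0, 0, 1, 1); (2, 2, 0, 0, 0); (1, 1, 1, 0, 0))


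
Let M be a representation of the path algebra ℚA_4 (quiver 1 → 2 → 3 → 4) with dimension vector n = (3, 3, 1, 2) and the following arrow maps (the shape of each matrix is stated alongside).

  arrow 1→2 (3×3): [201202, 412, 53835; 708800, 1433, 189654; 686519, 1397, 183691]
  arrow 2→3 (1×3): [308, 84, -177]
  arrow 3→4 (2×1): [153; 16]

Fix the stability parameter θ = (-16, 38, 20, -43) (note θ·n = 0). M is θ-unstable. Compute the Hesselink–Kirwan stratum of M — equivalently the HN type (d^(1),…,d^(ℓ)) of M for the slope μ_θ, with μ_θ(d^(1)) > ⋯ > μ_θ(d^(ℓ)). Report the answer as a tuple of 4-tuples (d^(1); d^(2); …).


Interval decomposition of M: I[1,2]^2, I[1,4], I[4,4].
HN type (ℓ=4): μ^(1)=38; μ^(2)=5; μ^(3)=-16; μ^(4)=-43

((0, 2, 0, 0); (0, 1, 1, 1); (3, 0, 0, 0); (0, 0, 0, 1))


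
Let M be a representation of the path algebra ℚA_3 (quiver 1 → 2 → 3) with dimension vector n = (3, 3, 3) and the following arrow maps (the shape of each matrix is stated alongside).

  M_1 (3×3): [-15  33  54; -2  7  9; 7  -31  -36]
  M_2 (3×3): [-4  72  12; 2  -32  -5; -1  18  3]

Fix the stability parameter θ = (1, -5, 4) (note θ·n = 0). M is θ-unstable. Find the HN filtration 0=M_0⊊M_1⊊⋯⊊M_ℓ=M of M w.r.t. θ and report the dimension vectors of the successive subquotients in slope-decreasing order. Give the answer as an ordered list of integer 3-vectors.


Barcode: M ≅ I[1,1], I[1,2], I[1,3], I[2,3], I[3,3]. HN layers by μ_θ (4 steps, strictly decreasing):
  μ^(1)=4; μ^(2)=1; μ^(3)=-2; μ^(4)=-5

((0, 0, 3); (1, 0, 0); (2, 2, 0); (0, 1, 0))


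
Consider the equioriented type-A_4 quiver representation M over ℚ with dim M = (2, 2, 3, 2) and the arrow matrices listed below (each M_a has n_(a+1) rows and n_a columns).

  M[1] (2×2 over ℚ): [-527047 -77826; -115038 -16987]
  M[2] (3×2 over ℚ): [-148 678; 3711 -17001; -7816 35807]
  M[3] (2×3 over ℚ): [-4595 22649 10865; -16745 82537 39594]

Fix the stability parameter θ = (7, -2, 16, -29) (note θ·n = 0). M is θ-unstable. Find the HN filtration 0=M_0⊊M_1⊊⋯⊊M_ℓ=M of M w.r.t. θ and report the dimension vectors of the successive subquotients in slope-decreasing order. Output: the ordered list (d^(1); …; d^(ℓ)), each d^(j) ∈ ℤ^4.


Via rank(M_{q-1}∘⋯∘M_p): M ≅ I[1,4]^2, I[3,3].
μ_θ-semistable layers: μ^(1)=16; μ^(2)=-2

((0, 0, 1, 0); (2, 2, 2, 2))


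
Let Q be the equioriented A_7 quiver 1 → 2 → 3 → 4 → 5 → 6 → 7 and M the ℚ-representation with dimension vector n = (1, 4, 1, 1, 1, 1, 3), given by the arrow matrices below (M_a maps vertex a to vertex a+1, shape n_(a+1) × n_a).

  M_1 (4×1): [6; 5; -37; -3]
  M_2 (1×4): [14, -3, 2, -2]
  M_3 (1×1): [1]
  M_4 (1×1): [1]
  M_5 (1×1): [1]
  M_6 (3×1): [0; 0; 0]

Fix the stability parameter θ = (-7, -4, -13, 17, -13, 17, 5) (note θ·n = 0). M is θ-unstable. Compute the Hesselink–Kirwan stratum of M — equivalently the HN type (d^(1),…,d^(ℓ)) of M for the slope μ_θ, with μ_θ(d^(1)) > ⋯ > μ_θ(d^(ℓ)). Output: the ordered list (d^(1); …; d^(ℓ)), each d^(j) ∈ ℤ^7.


Via rank(M_{q-1}∘⋯∘M_p): M ≅ I[1,6], I[2,2]^3, I[7,7]^3.
μ_θ-semistable layers: μ^(1)=17; μ^(2)=5; μ^(3)=2; μ^(4)=-4; μ^(5)=-8

((0, 0, 0, 0, 0, 1, 0); (0, 0, 0, 0, 0, 0, 3); (0, 0, 0, 1, 1, 0, 0); (0, 3, 0, 0, 0, 0, 0); (1, 1, 1, 0, 0, 0, 0))


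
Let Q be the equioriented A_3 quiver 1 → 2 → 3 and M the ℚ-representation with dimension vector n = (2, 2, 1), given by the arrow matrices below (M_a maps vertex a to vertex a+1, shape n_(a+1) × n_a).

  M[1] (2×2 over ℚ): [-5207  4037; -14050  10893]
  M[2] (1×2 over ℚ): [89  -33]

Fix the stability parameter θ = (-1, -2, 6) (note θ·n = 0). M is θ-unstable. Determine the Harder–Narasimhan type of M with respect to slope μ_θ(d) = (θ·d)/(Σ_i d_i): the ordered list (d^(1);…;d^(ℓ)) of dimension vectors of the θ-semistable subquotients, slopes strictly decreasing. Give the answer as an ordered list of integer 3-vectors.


Via rank(M_{q-1}∘⋯∘M_p): M ≅ I[1,2], I[1,3].
μ_θ-semistable layers: μ^(1)=6; μ^(2)=-3/2

((0, 0, 1); (2, 2, 0))


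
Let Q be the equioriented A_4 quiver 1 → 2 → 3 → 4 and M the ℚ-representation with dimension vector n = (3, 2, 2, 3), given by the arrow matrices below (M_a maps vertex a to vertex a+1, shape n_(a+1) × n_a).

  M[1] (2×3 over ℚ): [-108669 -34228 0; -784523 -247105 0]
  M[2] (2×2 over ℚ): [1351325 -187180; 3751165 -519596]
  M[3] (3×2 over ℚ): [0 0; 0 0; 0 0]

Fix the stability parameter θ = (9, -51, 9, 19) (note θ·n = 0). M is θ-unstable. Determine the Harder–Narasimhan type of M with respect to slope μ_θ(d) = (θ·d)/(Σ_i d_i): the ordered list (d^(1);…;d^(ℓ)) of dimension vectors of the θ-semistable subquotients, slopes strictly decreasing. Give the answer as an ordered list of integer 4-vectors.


Barcode: M ≅ I[1,1], I[1,2], I[1,3], I[3,3], I[4,4]^3. HN layers by μ_θ (3 steps, strictly decreasing):
  μ^(1)=19; μ^(2)=9; μ^(3)=-21

((0, 0, 0, 3); (1, 0, 2, 0); (2, 2, 0, 0))


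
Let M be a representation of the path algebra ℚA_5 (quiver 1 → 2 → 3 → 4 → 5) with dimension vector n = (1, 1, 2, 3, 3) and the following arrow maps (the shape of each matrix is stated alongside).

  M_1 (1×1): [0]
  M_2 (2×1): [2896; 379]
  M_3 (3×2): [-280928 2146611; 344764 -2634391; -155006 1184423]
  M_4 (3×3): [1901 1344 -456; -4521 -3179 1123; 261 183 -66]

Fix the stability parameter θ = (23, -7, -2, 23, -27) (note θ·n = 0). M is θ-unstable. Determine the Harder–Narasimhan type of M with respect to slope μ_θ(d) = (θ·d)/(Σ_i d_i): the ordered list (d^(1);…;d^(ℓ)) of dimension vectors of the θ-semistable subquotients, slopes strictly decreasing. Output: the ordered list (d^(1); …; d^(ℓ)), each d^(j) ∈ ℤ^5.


Via rank(M_{q-1}∘⋯∘M_p): M ≅ I[1,1], I[2,5], I[3,5], I[4,5].
μ_θ-semistable layers: μ^(1)=23; μ^(2)=-2; μ^(3)=-7

((1, 0, 0, 0, 0); (0, 0, 2, 3, 3); (0, 1, 0, 0, 0))


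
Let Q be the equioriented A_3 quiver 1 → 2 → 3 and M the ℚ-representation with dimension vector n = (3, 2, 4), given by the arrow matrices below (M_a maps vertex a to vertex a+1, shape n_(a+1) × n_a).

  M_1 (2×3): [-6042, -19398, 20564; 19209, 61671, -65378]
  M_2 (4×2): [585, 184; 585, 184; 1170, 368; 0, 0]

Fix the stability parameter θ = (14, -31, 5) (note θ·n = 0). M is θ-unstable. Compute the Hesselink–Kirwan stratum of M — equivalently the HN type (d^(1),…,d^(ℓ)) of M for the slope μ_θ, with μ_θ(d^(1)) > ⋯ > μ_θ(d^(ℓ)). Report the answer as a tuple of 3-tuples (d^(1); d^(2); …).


Barcode: M ≅ I[1,1]^2, I[1,3], I[2,2], I[3,3]^3. HN layers by μ_θ (4 steps, strictly decreasing):
  μ^(1)=14; μ^(2)=5; μ^(3)=-17/2; μ^(4)=-31

((2, 0, 0); (0, 0, 4); (1, 1, 0); (0, 1, 0))


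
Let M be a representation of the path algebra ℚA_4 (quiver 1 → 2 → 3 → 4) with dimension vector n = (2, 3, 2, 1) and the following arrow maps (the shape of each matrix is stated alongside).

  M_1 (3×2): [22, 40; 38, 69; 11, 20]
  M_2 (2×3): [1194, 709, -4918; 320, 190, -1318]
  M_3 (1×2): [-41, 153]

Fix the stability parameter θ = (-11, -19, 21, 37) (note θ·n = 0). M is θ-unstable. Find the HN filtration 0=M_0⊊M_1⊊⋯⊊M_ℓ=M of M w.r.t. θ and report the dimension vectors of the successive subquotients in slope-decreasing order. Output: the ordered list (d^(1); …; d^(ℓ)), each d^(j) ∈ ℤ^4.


Via rank(M_{q-1}∘⋯∘M_p): M ≅ I[1,3], I[1,4], I[2,2].
μ_θ-semistable layers: μ^(1)=37; μ^(2)=21; μ^(3)=-15; μ^(4)=-19

((0, 0, 0, 1); (0, 0, 2, 0); (2, 2, 0, 0); (0, 1, 0, 0))


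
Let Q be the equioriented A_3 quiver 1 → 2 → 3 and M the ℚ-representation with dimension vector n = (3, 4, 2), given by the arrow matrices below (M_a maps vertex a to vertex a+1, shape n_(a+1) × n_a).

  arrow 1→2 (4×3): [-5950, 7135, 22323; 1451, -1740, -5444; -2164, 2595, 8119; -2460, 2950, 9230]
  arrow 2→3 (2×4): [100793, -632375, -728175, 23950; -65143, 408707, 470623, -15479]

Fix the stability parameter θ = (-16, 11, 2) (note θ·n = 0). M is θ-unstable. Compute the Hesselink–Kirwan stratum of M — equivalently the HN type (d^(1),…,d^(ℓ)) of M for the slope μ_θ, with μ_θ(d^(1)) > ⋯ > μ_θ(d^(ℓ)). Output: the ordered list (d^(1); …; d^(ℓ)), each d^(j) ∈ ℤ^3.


Via rank(M_{q-1}∘⋯∘M_p): M ≅ I[1,1], I[1,2], I[1,3], I[2,2], I[2,3].
μ_θ-semistable layers: μ^(1)=11; μ^(2)=13/2; μ^(3)=-16

((0, 2, 0); (0, 2, 2); (3, 0, 0))


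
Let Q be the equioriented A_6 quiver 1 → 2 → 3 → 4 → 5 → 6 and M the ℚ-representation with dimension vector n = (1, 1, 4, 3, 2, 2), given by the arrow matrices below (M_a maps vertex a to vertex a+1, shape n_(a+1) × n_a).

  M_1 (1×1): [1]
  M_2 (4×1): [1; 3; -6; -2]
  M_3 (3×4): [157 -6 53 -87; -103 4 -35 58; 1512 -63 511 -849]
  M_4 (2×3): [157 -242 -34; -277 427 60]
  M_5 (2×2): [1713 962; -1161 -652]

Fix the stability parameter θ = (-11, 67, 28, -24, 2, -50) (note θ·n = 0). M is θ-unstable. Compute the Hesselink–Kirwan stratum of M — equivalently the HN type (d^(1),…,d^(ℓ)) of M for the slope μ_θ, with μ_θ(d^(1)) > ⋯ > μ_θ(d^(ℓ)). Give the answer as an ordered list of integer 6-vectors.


Barcode: M ≅ I[1,6], I[3,3], I[3,4], I[3,6]. HN layers by μ_θ (4 steps, strictly decreasing):
  μ^(1)=28; μ^(2)=23/5; μ^(3)=2; μ^(4)=-11

((0, 0, 1, 0, 0, 0); (0, 1, 1, 1, 1, 1); (0, 0, 1, 1, 0, 0); (1, 0, 1, 1, 1, 1))


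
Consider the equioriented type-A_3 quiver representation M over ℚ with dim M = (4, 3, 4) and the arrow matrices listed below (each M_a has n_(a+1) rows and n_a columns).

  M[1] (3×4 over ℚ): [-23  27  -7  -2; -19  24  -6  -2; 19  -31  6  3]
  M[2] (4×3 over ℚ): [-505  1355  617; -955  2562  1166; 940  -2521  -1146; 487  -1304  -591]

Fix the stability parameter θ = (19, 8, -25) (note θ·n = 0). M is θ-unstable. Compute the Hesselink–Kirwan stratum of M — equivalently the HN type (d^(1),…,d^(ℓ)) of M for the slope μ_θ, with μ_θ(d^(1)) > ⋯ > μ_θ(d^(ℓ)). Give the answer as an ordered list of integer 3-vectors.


Barcode: M ≅ I[1,1], I[1,3]^3, I[3,3]. HN layers by μ_θ (3 steps, strictly decreasing):
  μ^(1)=19; μ^(2)=2/3; μ^(3)=-25

((1, 0, 0); (3, 3, 3); (0, 0, 1))


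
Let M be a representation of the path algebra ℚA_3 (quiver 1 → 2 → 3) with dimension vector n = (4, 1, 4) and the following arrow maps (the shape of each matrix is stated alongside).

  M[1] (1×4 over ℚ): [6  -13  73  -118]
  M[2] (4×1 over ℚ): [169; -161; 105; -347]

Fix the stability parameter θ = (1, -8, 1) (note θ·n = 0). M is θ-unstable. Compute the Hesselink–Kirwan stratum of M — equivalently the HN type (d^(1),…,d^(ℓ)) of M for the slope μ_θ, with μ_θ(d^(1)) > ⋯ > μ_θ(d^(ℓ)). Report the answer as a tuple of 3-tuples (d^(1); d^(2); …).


Via rank(M_{q-1}∘⋯∘M_p): M ≅ I[1,1]^3, I[1,3], I[3,3]^3.
μ_θ-semistable layers: μ^(1)=1; μ^(2)=-7/2

((3, 0, 4); (1, 1, 0))


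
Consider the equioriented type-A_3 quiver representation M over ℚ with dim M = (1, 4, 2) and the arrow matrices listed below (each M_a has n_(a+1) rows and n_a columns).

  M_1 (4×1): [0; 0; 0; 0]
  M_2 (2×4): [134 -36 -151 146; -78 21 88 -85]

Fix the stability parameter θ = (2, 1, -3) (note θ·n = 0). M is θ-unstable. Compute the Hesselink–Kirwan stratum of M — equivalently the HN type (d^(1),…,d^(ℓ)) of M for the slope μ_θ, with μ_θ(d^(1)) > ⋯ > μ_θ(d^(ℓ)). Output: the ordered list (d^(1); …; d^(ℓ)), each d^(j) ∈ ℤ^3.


Via rank(M_{q-1}∘⋯∘M_p): M ≅ I[1,1], I[2,2]^2, I[2,3]^2.
μ_θ-semistable layers: μ^(1)=2; μ^(2)=1; μ^(3)=-1

((1, 0, 0); (0, 2, 0); (0, 2, 2))


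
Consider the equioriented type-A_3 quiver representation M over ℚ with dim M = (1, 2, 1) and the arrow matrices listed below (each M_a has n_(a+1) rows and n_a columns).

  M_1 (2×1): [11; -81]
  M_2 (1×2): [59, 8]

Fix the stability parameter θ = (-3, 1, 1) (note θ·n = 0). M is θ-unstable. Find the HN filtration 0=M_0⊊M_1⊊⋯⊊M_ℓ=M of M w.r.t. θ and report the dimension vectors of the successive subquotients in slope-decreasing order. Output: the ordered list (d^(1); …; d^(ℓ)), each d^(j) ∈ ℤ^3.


Interval decomposition of M: I[1,3], I[2,2].
HN type (ℓ=2): μ^(1)=1; μ^(2)=-3

((0, 2, 1); (1, 0, 0))


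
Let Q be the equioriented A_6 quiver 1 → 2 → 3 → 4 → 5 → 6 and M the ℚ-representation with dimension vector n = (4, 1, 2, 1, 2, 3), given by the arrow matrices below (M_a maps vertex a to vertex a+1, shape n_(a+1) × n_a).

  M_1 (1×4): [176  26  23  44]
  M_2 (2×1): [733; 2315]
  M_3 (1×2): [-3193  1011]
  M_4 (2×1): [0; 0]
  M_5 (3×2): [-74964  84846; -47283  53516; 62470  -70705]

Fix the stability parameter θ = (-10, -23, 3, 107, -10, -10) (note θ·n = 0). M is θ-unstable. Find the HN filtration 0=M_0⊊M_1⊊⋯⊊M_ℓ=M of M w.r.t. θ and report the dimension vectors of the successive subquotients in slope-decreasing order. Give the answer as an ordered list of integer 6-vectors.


Barcode: M ≅ I[1,1]^3, I[1,4], I[3,3], I[5,6]^2, I[6,6]. HN layers by μ_θ (4 steps, strictly decreasing):
  μ^(1)=107; μ^(2)=3; μ^(3)=-10; μ^(4)=-33/2

((0, 0, 0, 1, 0, 0); (0, 0, 2, 0, 0, 0); (3, 0, 0, 0, 2, 3); (1, 1, 0, 0, 0, 0))


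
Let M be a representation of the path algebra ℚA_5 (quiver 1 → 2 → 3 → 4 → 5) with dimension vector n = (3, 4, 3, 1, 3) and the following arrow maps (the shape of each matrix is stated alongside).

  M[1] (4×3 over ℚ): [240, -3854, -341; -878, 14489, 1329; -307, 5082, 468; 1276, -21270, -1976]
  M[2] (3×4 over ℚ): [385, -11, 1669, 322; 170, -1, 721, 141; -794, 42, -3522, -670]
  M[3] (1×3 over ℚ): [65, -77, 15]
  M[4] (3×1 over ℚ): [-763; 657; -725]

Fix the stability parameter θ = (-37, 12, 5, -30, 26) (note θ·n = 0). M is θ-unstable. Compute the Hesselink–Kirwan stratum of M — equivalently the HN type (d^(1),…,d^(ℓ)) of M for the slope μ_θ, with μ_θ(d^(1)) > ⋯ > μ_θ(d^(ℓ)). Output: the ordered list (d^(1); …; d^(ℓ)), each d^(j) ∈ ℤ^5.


Via rank(M_{q-1}∘⋯∘M_p): M ≅ I[1,2], I[1,3], I[1,5], I[2,3], I[5,5]^2.
μ_θ-semistable layers: μ^(1)=26; μ^(2)=12; μ^(3)=17/2; μ^(4)=-13/3; μ^(5)=-37

((0, 0, 0, 0, 3); (0, 1, 0, 0, 0); (0, 2, 2, 0, 0); (0, 1, 1, 1, 0); (3, 0, 0, 0, 0))


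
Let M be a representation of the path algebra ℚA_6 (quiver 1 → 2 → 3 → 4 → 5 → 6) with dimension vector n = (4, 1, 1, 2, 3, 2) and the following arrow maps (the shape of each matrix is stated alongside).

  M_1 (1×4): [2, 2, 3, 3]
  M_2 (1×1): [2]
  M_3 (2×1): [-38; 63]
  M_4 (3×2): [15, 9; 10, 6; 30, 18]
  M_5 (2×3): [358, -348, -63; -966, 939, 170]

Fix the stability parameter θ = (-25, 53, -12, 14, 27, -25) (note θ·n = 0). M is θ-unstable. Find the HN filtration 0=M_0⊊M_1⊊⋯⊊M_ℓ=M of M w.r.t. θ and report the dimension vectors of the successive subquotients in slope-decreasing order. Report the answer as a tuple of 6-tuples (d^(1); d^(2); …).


Barcode: M ≅ I[1,1]^3, I[1,5], I[4,4], I[5,6]^2. HN layers by μ_θ (5 steps, strictly decreasing):
  μ^(1)=27; μ^(2)=55/3; μ^(3)=14; μ^(4)=1; μ^(5)=-25

((0, 0, 0, 0, 1, 0); (0, 1, 1, 1, 0, 0); (0, 0, 0, 1, 0, 0); (0, 0, 0, 0, 2, 2); (4, 0, 0, 0, 0, 0))


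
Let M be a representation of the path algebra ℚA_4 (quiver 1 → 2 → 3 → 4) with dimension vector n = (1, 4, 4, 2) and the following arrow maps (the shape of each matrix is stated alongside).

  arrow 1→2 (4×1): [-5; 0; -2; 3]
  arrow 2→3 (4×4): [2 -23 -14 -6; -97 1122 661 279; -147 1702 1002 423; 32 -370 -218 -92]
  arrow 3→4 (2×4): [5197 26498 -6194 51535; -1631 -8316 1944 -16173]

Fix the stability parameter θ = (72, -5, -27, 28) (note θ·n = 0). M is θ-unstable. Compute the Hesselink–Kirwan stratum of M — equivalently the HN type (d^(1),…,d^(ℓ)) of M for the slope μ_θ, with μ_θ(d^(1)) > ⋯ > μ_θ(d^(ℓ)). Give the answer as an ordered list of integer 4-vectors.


Via rank(M_{q-1}∘⋯∘M_p): M ≅ I[1,2], I[2,3], I[2,4]^2, I[3,3].
μ_θ-semistable layers: μ^(1)=67/2; μ^(2)=28; μ^(3)=-16; μ^(4)=-27

((1, 1, 0, 0); (0, 0, 0, 2); (0, 3, 3, 0); (0, 0, 1, 0))


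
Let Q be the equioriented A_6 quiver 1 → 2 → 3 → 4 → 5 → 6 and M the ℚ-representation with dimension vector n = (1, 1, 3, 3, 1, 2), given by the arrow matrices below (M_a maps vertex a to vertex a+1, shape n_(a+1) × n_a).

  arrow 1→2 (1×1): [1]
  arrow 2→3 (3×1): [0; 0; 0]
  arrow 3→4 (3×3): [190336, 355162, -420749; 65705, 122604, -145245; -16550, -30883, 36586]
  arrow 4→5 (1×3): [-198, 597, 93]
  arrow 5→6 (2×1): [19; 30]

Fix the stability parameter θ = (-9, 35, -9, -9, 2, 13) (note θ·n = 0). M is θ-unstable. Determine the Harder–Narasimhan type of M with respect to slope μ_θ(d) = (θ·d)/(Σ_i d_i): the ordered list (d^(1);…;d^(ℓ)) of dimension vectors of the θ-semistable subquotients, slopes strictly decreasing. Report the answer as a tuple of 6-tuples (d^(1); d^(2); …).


Via rank(M_{q-1}∘⋯∘M_p): M ≅ I[1,2], I[3,4]^2, I[3,6], I[6,6].
μ_θ-semistable layers: μ^(1)=35; μ^(2)=13; μ^(3)=2; μ^(4)=-9

((0, 1, 0, 0, 0, 0); (0, 0, 0, 0, 0, 2); (0, 0, 0, 0, 1, 0); (1, 0, 3, 3, 0, 0))


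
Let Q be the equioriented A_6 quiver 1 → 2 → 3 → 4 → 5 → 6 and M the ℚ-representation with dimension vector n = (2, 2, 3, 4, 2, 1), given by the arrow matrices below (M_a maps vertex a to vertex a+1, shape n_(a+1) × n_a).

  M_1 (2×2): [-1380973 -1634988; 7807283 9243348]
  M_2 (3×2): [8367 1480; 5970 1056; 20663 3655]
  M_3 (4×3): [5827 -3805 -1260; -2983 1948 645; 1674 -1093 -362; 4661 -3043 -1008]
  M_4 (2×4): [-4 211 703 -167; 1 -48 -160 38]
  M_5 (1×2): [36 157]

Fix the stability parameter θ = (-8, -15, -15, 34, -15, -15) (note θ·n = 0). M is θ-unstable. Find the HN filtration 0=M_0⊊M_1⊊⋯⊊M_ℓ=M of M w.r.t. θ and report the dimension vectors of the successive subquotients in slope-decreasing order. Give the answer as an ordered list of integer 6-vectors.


Barcode: M ≅ I[1,1], I[1,6], I[2,5], I[3,4], I[4,4]. HN layers by μ_θ (6 steps, strictly decreasing):
  μ^(1)=34; μ^(2)=19/2; μ^(3)=4/3; μ^(4)=-8; μ^(5)=-38/3; μ^(6)=-15

((0, 0, 0, 2, 0, 0); (0, 0, 0, 1, 1, 0); (0, 0, 0, 1, 1, 1); (1, 0, 0, 0, 0, 0); (1, 1, 1, 0, 0, 0); (0, 1, 2, 0, 0, 0))


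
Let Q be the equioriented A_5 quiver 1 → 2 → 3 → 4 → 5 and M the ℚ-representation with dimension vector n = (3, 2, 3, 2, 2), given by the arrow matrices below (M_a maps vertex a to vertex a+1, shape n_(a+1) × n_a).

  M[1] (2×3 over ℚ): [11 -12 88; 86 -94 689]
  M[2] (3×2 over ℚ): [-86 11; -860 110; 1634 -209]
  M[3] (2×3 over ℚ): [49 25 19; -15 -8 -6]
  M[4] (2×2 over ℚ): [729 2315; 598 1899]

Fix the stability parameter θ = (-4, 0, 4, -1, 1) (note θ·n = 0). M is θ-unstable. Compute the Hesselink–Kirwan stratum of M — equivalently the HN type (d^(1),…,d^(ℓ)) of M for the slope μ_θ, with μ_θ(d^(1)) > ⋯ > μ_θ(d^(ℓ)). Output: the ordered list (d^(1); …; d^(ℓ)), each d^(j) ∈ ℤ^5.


Interval decomposition of M: I[1,1], I[1,2], I[1,5], I[3,3], I[3,5].
HN type (ℓ=4): μ^(1)=4; μ^(2)=4/3; μ^(3)=0; μ^(4)=-4

((0, 0, 1, 0, 0); (0, 0, 2, 2, 2); (0, 2, 0, 0, 0); (3, 0, 0, 0, 0))


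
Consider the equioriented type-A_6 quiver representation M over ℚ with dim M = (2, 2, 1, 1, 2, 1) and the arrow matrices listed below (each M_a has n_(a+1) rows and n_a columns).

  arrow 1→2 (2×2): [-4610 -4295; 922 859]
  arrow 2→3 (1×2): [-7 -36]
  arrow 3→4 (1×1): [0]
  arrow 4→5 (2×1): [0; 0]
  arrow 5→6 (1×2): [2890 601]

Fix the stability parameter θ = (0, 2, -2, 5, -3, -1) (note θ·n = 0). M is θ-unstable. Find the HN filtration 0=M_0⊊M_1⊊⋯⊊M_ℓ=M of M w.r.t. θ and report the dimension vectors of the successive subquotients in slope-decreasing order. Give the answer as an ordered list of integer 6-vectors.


Barcode: M ≅ I[1,1], I[1,3], I[2,2], I[4,4], I[5,5], I[5,6]. HN layers by μ_θ (5 steps, strictly decreasing):
  μ^(1)=5; μ^(2)=2; μ^(3)=0; μ^(4)=-1; μ^(5)=-3

((0, 0, 0, 1, 0, 0); (0, 1, 0, 0, 0, 0); (2, 1, 1, 0, 0, 0); (0, 0, 0, 0, 0, 1); (0, 0, 0, 0, 2, 0))
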